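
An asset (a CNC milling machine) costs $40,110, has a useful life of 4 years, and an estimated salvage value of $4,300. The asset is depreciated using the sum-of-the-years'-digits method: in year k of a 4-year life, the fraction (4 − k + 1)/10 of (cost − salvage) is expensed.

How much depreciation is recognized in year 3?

$7,162

Depreciable base = $40,110 − $4,300 = $35,810.
Sum of the years' digits = 4+3+2+1 = 10.
Year 1: $35,810 × 4/10 = $14,324. Book value $25,786.
Year 2: $35,810 × 3/10 = $10,743. Book value $15,043.
Year 3: $35,810 × 2/10 = $7,162. Book value $7,881.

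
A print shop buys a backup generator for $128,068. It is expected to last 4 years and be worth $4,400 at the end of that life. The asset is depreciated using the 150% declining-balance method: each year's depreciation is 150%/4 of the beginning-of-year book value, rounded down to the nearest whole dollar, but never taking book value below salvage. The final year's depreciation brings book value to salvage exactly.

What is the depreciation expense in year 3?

$18,760

Depreciable base = $128,068 − $4,400 = $123,668.
Year 1: ⌊$128,068 × 150%/4⌋ = $48,025. Book value $80,043.
Year 2: ⌊$80,043 × 150%/4⌋ = $30,016. Book value $50,027.
Year 3: ⌊$50,027 × 150%/4⌋ = $18,760. Book value $31,267.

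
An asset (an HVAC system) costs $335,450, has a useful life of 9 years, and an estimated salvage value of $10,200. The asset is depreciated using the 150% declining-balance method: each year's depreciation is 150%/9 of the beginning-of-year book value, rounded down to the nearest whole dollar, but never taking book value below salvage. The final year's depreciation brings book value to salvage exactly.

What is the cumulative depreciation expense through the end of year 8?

Depreciable base = $335,450 − $10,200 = $325,250.
Year 1: ⌊$335,450 × 150%/9⌋ = $55,908. Book value $279,542.
Year 2: ⌊$279,542 × 150%/9⌋ = $46,590. Book value $232,952.
Year 3: ⌊$232,952 × 150%/9⌋ = $38,825. Book value $194,127.
Year 4: ⌊$194,127 × 150%/9⌋ = $32,354. Book value $161,773.
Year 5: ⌊$161,773 × 150%/9⌋ = $26,962. Book value $134,811.
Year 6: ⌊$134,811 × 150%/9⌋ = $22,468. Book value $112,343.
Year 7: ⌊$112,343 × 150%/9⌋ = $18,723. Book value $93,620.
Year 8: ⌊$93,620 × 150%/9⌋ = $15,603. Book value $78,017.
Accumulated through year 8 = $335,450 − $78,017 = $257,433.

$257,433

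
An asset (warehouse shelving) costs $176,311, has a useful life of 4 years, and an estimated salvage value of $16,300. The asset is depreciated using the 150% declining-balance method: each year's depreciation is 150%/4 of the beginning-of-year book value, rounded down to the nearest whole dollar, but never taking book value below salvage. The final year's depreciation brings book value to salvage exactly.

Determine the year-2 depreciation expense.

Depreciable base = $176,311 − $16,300 = $160,011.
Year 1: ⌊$176,311 × 150%/4⌋ = $66,116. Book value $110,195.
Year 2: ⌊$110,195 × 150%/4⌋ = $41,323. Book value $68,872.

$41,323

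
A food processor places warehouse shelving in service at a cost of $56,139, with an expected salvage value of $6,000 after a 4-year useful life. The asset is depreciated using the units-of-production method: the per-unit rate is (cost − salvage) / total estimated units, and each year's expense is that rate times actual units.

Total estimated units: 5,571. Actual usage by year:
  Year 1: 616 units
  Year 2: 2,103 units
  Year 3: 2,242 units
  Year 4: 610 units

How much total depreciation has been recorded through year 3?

Depreciable base = $56,139 − $6,000 = $50,139.
Rate = $50,139 / 5,571 units = $9 per unit.
Year 1: 616 × $9 = $5,544. Book value $50,595.
Year 2: 2,103 × $9 = $18,927. Book value $31,668.
Year 3: 2,242 × $9 = $20,178. Book value $11,490.
Accumulated through year 3 = $56,139 − $11,490 = $44,649.

$44,649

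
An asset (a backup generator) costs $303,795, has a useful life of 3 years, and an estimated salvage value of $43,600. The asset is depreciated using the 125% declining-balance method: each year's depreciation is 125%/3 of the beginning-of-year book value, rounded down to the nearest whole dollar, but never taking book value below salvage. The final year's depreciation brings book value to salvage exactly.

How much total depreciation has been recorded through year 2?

Depreciable base = $303,795 − $43,600 = $260,195.
Year 1: ⌊$303,795 × 125%/3⌋ = $126,581. Book value $177,214.
Year 2: ⌊$177,214 × 125%/3⌋ = $73,839. Book value $103,375.
Accumulated through year 2 = $303,795 − $103,375 = $200,420.

$200,420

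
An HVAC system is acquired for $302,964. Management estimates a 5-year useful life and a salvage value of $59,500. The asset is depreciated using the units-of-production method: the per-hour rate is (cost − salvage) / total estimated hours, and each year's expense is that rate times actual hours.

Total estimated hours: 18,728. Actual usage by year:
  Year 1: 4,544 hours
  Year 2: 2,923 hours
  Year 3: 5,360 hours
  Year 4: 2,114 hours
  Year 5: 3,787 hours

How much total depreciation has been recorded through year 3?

Depreciable base = $302,964 − $59,500 = $243,464.
Rate = $243,464 / 18,728 hours = $13 per hour.
Year 1: 4,544 × $13 = $59,072. Book value $243,892.
Year 2: 2,923 × $13 = $37,999. Book value $205,893.
Year 3: 5,360 × $13 = $69,680. Book value $136,213.
Accumulated through year 3 = $302,964 − $136,213 = $166,751.

$166,751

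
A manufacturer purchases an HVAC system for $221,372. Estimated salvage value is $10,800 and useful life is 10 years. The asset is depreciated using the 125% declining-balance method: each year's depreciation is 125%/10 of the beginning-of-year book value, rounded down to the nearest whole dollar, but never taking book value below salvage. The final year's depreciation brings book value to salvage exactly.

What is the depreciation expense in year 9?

Depreciable base = $221,372 − $10,800 = $210,572.
Year 1: ⌊$221,372 × 125%/10⌋ = $27,671. Book value $193,701.
Year 2: ⌊$193,701 × 125%/10⌋ = $24,212. Book value $169,489.
Year 3: ⌊$169,489 × 125%/10⌋ = $21,186. Book value $148,303.
Year 4: ⌊$148,303 × 125%/10⌋ = $18,537. Book value $129,766.
Year 5: ⌊$129,766 × 125%/10⌋ = $16,220. Book value $113,546.
Year 6: ⌊$113,546 × 125%/10⌋ = $14,193. Book value $99,353.
Year 7: ⌊$99,353 × 125%/10⌋ = $12,419. Book value $86,934.
Year 8: ⌊$86,934 × 125%/10⌋ = $10,866. Book value $76,068.
Year 9: ⌊$76,068 × 125%/10⌋ = $9,508. Book value $66,560.

$9,508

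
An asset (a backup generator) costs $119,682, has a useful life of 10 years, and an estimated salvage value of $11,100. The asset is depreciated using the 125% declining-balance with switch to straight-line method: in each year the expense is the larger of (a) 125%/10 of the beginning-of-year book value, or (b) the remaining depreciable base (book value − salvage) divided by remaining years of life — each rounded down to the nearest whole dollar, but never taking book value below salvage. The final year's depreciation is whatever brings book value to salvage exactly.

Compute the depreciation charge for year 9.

$9,843

Depreciable base = $119,682 − $11,100 = $108,582.
Year 1: DB = ⌊$119,682 × 125%/10⌋ = $14,960; SL = ⌊$108,582/10⌋ = $10,858 → take DB $14,960. Book value $104,722.
Year 2: DB = ⌊$104,722 × 125%/10⌋ = $13,090; SL = ⌊$93,622/9⌋ = $10,402 → take DB $13,090. Book value $91,632.
Year 3: DB = ⌊$91,632 × 125%/10⌋ = $11,454; SL = ⌊$80,532/8⌋ = $10,066 → take DB $11,454. Book value $80,178.
Year 4: DB = ⌊$80,178 × 125%/10⌋ = $10,022; SL = ⌊$69,078/7⌋ = $9,868 → take DB $10,022. Book value $70,156.
Year 5: DB = ⌊$70,156 × 125%/10⌋ = $8,769; SL = ⌊$59,056/6⌋ = $9,842 → take SL $9,842. Book value $60,314.
Year 6: DB = ⌊$60,314 × 125%/10⌋ = $7,539; SL = ⌊$49,214/5⌋ = $9,842 → take SL $9,842. Book value $50,472.
Year 7: DB = ⌊$50,472 × 125%/10⌋ = $6,309; SL = ⌊$39,372/4⌋ = $9,843 → take SL $9,843. Book value $40,629.
Year 8: DB = ⌊$40,629 × 125%/10⌋ = $5,078; SL = ⌊$29,529/3⌋ = $9,843 → take SL $9,843. Book value $30,786.
Year 9: DB = ⌊$30,786 × 125%/10⌋ = $3,848; SL = ⌊$19,686/2⌋ = $9,843 → take SL $9,843. Book value $20,943.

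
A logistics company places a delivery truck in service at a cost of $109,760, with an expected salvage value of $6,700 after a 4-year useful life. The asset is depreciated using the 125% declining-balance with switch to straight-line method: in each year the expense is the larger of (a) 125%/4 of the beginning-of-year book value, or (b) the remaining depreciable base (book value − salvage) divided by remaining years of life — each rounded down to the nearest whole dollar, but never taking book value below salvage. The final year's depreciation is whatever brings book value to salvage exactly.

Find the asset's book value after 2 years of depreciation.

Depreciable base = $109,760 − $6,700 = $103,060.
Year 1: DB = ⌊$109,760 × 125%/4⌋ = $34,300; SL = ⌊$103,060/4⌋ = $25,765 → take DB $34,300. Book value $75,460.
Year 2: DB = ⌊$75,460 × 125%/4⌋ = $23,581; SL = ⌊$68,760/3⌋ = $22,920 → take DB $23,581. Book value $51,879.

$51,879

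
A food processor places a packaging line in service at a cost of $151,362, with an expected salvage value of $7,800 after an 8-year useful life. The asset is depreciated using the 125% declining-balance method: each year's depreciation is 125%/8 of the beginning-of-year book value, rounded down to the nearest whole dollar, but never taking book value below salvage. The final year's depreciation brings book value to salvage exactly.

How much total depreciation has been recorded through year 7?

Depreciable base = $151,362 − $7,800 = $143,562.
Year 1: ⌊$151,362 × 125%/8⌋ = $23,650. Book value $127,712.
Year 2: ⌊$127,712 × 125%/8⌋ = $19,955. Book value $107,757.
Year 3: ⌊$107,757 × 125%/8⌋ = $16,837. Book value $90,920.
Year 4: ⌊$90,920 × 125%/8⌋ = $14,206. Book value $76,714.
Year 5: ⌊$76,714 × 125%/8⌋ = $11,986. Book value $64,728.
Year 6: ⌊$64,728 × 125%/8⌋ = $10,113. Book value $54,615.
Year 7: ⌊$54,615 × 125%/8⌋ = $8,533. Book value $46,082.
Accumulated through year 7 = $151,362 − $46,082 = $105,280.

$105,280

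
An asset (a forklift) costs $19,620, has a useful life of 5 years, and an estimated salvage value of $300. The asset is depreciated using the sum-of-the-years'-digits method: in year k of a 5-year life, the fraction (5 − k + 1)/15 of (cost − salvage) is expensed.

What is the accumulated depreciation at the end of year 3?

$15,456

Depreciable base = $19,620 − $300 = $19,320.
Sum of the years' digits = 5+4+3+2+1 = 15.
Year 1: $19,320 × 5/15 = $6,440. Book value $13,180.
Year 2: $19,320 × 4/15 = $5,152. Book value $8,028.
Year 3: $19,320 × 3/15 = $3,864. Book value $4,164.
Accumulated through year 3 = $19,620 − $4,164 = $15,456.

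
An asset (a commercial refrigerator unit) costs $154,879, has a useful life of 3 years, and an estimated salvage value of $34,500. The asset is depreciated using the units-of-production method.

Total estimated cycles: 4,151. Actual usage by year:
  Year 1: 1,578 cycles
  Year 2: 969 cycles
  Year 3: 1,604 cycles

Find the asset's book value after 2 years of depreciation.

$81,016

Depreciable base = $154,879 − $34,500 = $120,379.
Rate = $120,379 / 4,151 cycles = $29 per cycle.
Year 1: 1,578 × $29 = $45,762. Book value $109,117.
Year 2: 969 × $29 = $28,101. Book value $81,016.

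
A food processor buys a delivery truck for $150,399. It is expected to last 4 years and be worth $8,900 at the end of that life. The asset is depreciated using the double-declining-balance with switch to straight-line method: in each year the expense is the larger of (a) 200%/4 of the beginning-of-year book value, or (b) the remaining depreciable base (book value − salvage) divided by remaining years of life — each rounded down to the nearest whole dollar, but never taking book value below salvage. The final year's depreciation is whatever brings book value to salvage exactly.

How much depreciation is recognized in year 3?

$18,800

Depreciable base = $150,399 − $8,900 = $141,499.
Year 1: DB = ⌊$150,399 × 200%/4⌋ = $75,199; SL = ⌊$141,499/4⌋ = $35,374 → take DB $75,199. Book value $75,200.
Year 2: DB = ⌊$75,200 × 200%/4⌋ = $37,600; SL = ⌊$66,300/3⌋ = $22,100 → take DB $37,600. Book value $37,600.
Year 3: DB = ⌊$37,600 × 200%/4⌋ = $18,800; SL = ⌊$28,700/2⌋ = $14,350 → take DB $18,800. Book value $18,800.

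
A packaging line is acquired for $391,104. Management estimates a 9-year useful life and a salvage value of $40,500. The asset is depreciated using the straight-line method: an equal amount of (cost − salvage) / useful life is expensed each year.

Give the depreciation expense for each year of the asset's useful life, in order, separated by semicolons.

Depreciable base = $391,104 − $40,500 = $350,604.
Annual expense = $350,604 / 9 = $38,956.
End of year 1: book value $352,148.
End of year 2: book value $313,192.
End of year 3: book value $274,236.
End of year 4: book value $235,280.
End of year 5: book value $196,324.
End of year 6: book value $157,368.
End of year 7: book value $118,412.
End of year 8: book value $79,456.
End of year 9: book value $40,500.

$38,956; $38,956; $38,956; $38,956; $38,956; $38,956; $38,956; $38,956; $38,956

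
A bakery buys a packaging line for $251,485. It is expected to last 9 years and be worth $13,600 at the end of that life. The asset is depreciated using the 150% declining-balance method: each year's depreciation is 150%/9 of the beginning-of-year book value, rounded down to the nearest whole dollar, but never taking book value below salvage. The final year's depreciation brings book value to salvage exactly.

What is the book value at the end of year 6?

Depreciable base = $251,485 − $13,600 = $237,885.
Year 1: ⌊$251,485 × 150%/9⌋ = $41,914. Book value $209,571.
Year 2: ⌊$209,571 × 150%/9⌋ = $34,928. Book value $174,643.
Year 3: ⌊$174,643 × 150%/9⌋ = $29,107. Book value $145,536.
Year 4: ⌊$145,536 × 150%/9⌋ = $24,256. Book value $121,280.
Year 5: ⌊$121,280 × 150%/9⌋ = $20,213. Book value $101,067.
Year 6: ⌊$101,067 × 150%/9⌋ = $16,844. Book value $84,223.

$84,223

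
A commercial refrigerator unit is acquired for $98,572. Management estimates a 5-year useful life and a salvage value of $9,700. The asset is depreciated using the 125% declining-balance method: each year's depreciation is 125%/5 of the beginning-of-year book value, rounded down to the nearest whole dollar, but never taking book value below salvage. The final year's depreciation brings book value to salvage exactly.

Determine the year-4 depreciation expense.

$10,396

Depreciable base = $98,572 − $9,700 = $88,872.
Year 1: ⌊$98,572 × 125%/5⌋ = $24,643. Book value $73,929.
Year 2: ⌊$73,929 × 125%/5⌋ = $18,482. Book value $55,447.
Year 3: ⌊$55,447 × 125%/5⌋ = $13,861. Book value $41,586.
Year 4: ⌊$41,586 × 125%/5⌋ = $10,396. Book value $31,190.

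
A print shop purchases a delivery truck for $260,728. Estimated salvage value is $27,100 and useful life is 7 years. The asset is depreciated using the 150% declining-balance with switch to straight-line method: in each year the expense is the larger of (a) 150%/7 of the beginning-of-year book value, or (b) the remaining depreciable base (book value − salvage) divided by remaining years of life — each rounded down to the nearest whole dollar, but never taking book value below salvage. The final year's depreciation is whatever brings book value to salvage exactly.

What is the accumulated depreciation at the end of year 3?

Depreciable base = $260,728 − $27,100 = $233,628.
Year 1: DB = ⌊$260,728 × 150%/7⌋ = $55,870; SL = ⌊$233,628/7⌋ = $33,375 → take DB $55,870. Book value $204,858.
Year 2: DB = ⌊$204,858 × 150%/7⌋ = $43,898; SL = ⌊$177,758/6⌋ = $29,626 → take DB $43,898. Book value $160,960.
Year 3: DB = ⌊$160,960 × 150%/7⌋ = $34,491; SL = ⌊$133,860/5⌋ = $26,772 → take DB $34,491. Book value $126,469.
Accumulated through year 3 = $260,728 − $126,469 = $134,259.

$134,259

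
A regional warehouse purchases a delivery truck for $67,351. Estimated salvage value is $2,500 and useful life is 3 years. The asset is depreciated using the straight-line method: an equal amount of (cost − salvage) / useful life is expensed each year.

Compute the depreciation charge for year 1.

$21,617

Depreciable base = $67,351 − $2,500 = $64,851.
Annual expense = $64,851 / 3 = $21,617.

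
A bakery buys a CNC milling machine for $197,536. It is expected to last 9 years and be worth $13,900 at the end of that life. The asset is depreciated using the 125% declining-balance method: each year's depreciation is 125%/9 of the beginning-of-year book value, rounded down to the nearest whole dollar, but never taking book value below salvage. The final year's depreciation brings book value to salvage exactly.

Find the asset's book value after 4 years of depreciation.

$108,615

Depreciable base = $197,536 − $13,900 = $183,636.
Year 1: ⌊$197,536 × 125%/9⌋ = $27,435. Book value $170,101.
Year 2: ⌊$170,101 × 125%/9⌋ = $23,625. Book value $146,476.
Year 3: ⌊$146,476 × 125%/9⌋ = $20,343. Book value $126,133.
Year 4: ⌊$126,133 × 125%/9⌋ = $17,518. Book value $108,615.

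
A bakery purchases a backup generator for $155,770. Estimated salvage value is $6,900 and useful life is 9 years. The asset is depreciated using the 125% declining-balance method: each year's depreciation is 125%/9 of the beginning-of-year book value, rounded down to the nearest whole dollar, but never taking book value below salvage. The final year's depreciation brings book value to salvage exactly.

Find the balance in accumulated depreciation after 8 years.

Depreciable base = $155,770 − $6,900 = $148,870.
Year 1: ⌊$155,770 × 125%/9⌋ = $21,634. Book value $134,136.
Year 2: ⌊$134,136 × 125%/9⌋ = $18,630. Book value $115,506.
Year 3: ⌊$115,506 × 125%/9⌋ = $16,042. Book value $99,464.
Year 4: ⌊$99,464 × 125%/9⌋ = $13,814. Book value $85,650.
Year 5: ⌊$85,650 × 125%/9⌋ = $11,895. Book value $73,755.
Year 6: ⌊$73,755 × 125%/9⌋ = $10,243. Book value $63,512.
Year 7: ⌊$63,512 × 125%/9⌋ = $8,821. Book value $54,691.
Year 8: ⌊$54,691 × 125%/9⌋ = $7,595. Book value $47,096.
Accumulated through year 8 = $155,770 − $47,096 = $108,674.

$108,674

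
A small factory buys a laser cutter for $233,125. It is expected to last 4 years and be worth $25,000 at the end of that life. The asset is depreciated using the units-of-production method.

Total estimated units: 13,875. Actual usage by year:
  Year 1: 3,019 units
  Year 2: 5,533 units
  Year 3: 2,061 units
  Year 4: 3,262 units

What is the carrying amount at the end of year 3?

$73,930

Depreciable base = $233,125 − $25,000 = $208,125.
Rate = $208,125 / 13,875 units = $15 per unit.
Year 1: 3,019 × $15 = $45,285. Book value $187,840.
Year 2: 5,533 × $15 = $82,995. Book value $104,845.
Year 3: 2,061 × $15 = $30,915. Book value $73,930.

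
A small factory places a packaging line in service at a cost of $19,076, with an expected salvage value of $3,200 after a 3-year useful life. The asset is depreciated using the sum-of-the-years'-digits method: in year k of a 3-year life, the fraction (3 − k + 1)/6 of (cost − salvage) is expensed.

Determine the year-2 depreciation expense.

Depreciable base = $19,076 − $3,200 = $15,876.
Sum of the years' digits = 3+2+1 = 6.
Year 1: $15,876 × 3/6 = $7,938. Book value $11,138.
Year 2: $15,876 × 2/6 = $5,292. Book value $5,846.

$5,292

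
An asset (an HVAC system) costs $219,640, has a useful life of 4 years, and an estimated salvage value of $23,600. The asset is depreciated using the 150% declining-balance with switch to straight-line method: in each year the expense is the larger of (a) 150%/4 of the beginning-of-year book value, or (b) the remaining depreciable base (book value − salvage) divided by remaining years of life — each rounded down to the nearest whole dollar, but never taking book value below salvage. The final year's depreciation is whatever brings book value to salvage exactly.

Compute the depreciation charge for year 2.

$51,478

Depreciable base = $219,640 − $23,600 = $196,040.
Year 1: DB = ⌊$219,640 × 150%/4⌋ = $82,365; SL = ⌊$196,040/4⌋ = $49,010 → take DB $82,365. Book value $137,275.
Year 2: DB = ⌊$137,275 × 150%/4⌋ = $51,478; SL = ⌊$113,675/3⌋ = $37,891 → take DB $51,478. Book value $85,797.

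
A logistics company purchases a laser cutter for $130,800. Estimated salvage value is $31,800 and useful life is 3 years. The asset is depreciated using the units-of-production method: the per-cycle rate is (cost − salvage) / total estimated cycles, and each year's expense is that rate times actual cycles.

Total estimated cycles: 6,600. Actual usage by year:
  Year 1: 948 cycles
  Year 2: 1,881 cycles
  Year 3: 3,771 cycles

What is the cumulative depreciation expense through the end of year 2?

Depreciable base = $130,800 − $31,800 = $99,000.
Rate = $99,000 / 6,600 cycles = $15 per cycle.
Year 1: 948 × $15 = $14,220. Book value $116,580.
Year 2: 1,881 × $15 = $28,215. Book value $88,365.
Accumulated through year 2 = $130,800 − $88,365 = $42,435.

$42,435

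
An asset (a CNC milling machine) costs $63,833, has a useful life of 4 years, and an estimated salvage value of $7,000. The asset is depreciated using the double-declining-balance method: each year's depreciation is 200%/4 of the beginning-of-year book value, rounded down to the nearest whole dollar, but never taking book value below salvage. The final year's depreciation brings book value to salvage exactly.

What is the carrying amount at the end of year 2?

Depreciable base = $63,833 − $7,000 = $56,833.
Year 1: ⌊$63,833 × 200%/4⌋ = $31,916. Book value $31,917.
Year 2: ⌊$31,917 × 200%/4⌋ = $15,958. Book value $15,959.

$15,959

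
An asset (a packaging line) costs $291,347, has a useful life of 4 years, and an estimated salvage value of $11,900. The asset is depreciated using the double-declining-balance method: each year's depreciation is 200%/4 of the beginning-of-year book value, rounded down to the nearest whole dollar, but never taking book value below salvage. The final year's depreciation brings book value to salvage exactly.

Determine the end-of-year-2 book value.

Depreciable base = $291,347 − $11,900 = $279,447.
Year 1: ⌊$291,347 × 200%/4⌋ = $145,673. Book value $145,674.
Year 2: ⌊$145,674 × 200%/4⌋ = $72,837. Book value $72,837.

$72,837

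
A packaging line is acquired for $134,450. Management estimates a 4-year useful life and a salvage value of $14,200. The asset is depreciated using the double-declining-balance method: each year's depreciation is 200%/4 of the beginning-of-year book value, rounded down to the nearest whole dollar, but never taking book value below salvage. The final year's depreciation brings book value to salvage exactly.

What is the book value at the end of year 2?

Depreciable base = $134,450 − $14,200 = $120,250.
Year 1: ⌊$134,450 × 200%/4⌋ = $67,225. Book value $67,225.
Year 2: ⌊$67,225 × 200%/4⌋ = $33,612. Book value $33,613.

$33,613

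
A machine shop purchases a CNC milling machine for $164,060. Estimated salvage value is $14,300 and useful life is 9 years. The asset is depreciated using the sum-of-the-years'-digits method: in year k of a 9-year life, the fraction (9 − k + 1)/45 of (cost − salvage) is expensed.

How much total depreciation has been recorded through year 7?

$139,776

Depreciable base = $164,060 − $14,300 = $149,760.
Sum of the years' digits = 9+8+7+6+5+4+3+2+1 = 45.
Year 1: $149,760 × 9/45 = $29,952. Book value $134,108.
Year 2: $149,760 × 8/45 = $26,624. Book value $107,484.
Year 3: $149,760 × 7/45 = $23,296. Book value $84,188.
Year 4: $149,760 × 6/45 = $19,968. Book value $64,220.
Year 5: $149,760 × 5/45 = $16,640. Book value $47,580.
Year 6: $149,760 × 4/45 = $13,312. Book value $34,268.
Year 7: $149,760 × 3/45 = $9,984. Book value $24,284.
Accumulated through year 7 = $164,060 − $24,284 = $139,776.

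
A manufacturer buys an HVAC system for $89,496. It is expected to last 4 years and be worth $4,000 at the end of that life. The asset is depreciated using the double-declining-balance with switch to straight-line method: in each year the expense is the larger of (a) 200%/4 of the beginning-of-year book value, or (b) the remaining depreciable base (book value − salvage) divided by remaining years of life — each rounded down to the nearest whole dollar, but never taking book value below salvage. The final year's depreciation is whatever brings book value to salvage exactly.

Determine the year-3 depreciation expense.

Depreciable base = $89,496 − $4,000 = $85,496.
Year 1: DB = ⌊$89,496 × 200%/4⌋ = $44,748; SL = ⌊$85,496/4⌋ = $21,374 → take DB $44,748. Book value $44,748.
Year 2: DB = ⌊$44,748 × 200%/4⌋ = $22,374; SL = ⌊$40,748/3⌋ = $13,582 → take DB $22,374. Book value $22,374.
Year 3: DB = ⌊$22,374 × 200%/4⌋ = $11,187; SL = ⌊$18,374/2⌋ = $9,187 → take DB $11,187. Book value $11,187.

$11,187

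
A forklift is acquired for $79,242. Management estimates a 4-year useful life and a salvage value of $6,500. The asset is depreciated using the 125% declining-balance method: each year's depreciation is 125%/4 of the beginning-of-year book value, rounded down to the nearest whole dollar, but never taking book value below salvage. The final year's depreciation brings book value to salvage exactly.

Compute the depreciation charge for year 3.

Depreciable base = $79,242 − $6,500 = $72,742.
Year 1: ⌊$79,242 × 125%/4⌋ = $24,763. Book value $54,479.
Year 2: ⌊$54,479 × 125%/4⌋ = $17,024. Book value $37,455.
Year 3: ⌊$37,455 × 125%/4⌋ = $11,704. Book value $25,751.

$11,704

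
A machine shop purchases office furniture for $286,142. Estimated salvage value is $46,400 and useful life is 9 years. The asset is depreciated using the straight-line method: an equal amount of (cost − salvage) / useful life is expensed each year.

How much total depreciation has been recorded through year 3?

$79,914

Depreciable base = $286,142 − $46,400 = $239,742.
Annual expense = $239,742 / 9 = $26,638.
End of year 1: book value $259,504.
End of year 2: book value $232,866.
End of year 3: book value $206,228.
Accumulated through year 3 = $286,142 − $206,228 = $79,914.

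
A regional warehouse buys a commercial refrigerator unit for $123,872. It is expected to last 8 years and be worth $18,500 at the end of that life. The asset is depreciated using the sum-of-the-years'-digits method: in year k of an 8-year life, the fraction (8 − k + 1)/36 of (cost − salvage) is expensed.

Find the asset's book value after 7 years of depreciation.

$21,427

Depreciable base = $123,872 − $18,500 = $105,372.
Sum of the years' digits = 8+7+6+5+4+3+2+1 = 36.
Year 1: $105,372 × 8/36 = $23,416. Book value $100,456.
Year 2: $105,372 × 7/36 = $20,489. Book value $79,967.
Year 3: $105,372 × 6/36 = $17,562. Book value $62,405.
Year 4: $105,372 × 5/36 = $14,635. Book value $47,770.
Year 5: $105,372 × 4/36 = $11,708. Book value $36,062.
Year 6: $105,372 × 3/36 = $8,781. Book value $27,281.
Year 7: $105,372 × 2/36 = $5,854. Book value $21,427.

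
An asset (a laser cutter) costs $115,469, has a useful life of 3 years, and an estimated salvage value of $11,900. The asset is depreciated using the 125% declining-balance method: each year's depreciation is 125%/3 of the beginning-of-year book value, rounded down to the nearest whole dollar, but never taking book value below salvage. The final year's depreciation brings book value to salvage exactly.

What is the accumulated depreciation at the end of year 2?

Depreciable base = $115,469 − $11,900 = $103,569.
Year 1: ⌊$115,469 × 125%/3⌋ = $48,112. Book value $67,357.
Year 2: ⌊$67,357 × 125%/3⌋ = $28,065. Book value $39,292.
Accumulated through year 2 = $115,469 − $39,292 = $76,177.

$76,177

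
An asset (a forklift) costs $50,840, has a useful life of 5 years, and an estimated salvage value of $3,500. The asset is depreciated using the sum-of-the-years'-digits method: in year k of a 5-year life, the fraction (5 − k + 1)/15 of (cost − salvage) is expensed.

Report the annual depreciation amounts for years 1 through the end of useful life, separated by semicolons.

Depreciable base = $50,840 − $3,500 = $47,340.
Sum of the years' digits = 5+4+3+2+1 = 15.
Year 1: $47,340 × 5/15 = $15,780. Book value $35,060.
Year 2: $47,340 × 4/15 = $12,624. Book value $22,436.
Year 3: $47,340 × 3/15 = $9,468. Book value $12,968.
Year 4: $47,340 × 2/15 = $6,312. Book value $6,656.
Year 5: $47,340 × 1/15 = $3,156. Book value $3,500.

$15,780; $12,624; $9,468; $6,312; $3,156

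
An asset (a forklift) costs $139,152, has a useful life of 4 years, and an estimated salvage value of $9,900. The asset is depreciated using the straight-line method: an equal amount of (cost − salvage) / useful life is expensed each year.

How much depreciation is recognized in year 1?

Depreciable base = $139,152 − $9,900 = $129,252.
Annual expense = $129,252 / 4 = $32,313.

$32,313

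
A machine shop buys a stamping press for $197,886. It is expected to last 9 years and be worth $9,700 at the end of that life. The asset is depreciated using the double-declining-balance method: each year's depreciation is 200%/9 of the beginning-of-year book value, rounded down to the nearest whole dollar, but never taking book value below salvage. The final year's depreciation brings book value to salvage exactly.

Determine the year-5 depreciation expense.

$16,092

Depreciable base = $197,886 − $9,700 = $188,186.
Year 1: ⌊$197,886 × 200%/9⌋ = $43,974. Book value $153,912.
Year 2: ⌊$153,912 × 200%/9⌋ = $34,202. Book value $119,710.
Year 3: ⌊$119,710 × 200%/9⌋ = $26,602. Book value $93,108.
Year 4: ⌊$93,108 × 200%/9⌋ = $20,690. Book value $72,418.
Year 5: ⌊$72,418 × 200%/9⌋ = $16,092. Book value $56,326.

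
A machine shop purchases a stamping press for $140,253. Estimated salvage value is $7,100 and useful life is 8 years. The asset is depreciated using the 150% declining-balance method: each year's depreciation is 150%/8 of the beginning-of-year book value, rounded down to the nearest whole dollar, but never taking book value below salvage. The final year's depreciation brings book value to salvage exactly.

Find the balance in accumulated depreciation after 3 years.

Depreciable base = $140,253 − $7,100 = $133,153.
Year 1: ⌊$140,253 × 150%/8⌋ = $26,297. Book value $113,956.
Year 2: ⌊$113,956 × 150%/8⌋ = $21,366. Book value $92,590.
Year 3: ⌊$92,590 × 150%/8⌋ = $17,360. Book value $75,230.
Accumulated through year 3 = $140,253 − $75,230 = $65,023.

$65,023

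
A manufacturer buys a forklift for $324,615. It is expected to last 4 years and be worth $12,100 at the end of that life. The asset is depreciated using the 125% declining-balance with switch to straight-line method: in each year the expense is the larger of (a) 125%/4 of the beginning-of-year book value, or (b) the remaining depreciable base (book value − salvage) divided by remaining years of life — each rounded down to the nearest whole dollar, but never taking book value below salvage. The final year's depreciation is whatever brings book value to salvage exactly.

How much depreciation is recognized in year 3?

Depreciable base = $324,615 − $12,100 = $312,515.
Year 1: DB = ⌊$324,615 × 125%/4⌋ = $101,442; SL = ⌊$312,515/4⌋ = $78,128 → take DB $101,442. Book value $223,173.
Year 2: DB = ⌊$223,173 × 125%/4⌋ = $69,741; SL = ⌊$211,073/3⌋ = $70,357 → take SL $70,357. Book value $152,816.
Year 3: DB = ⌊$152,816 × 125%/4⌋ = $47,755; SL = ⌊$140,716/2⌋ = $70,358 → take SL $70,358. Book value $82,458.

$70,358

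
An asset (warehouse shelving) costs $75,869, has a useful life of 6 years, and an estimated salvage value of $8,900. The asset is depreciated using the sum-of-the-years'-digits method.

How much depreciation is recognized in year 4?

Depreciable base = $75,869 − $8,900 = $66,969.
Sum of the years' digits = 6+5+4+3+2+1 = 21.
Year 1: $66,969 × 6/21 = $19,134. Book value $56,735.
Year 2: $66,969 × 5/21 = $15,945. Book value $40,790.
Year 3: $66,969 × 4/21 = $12,756. Book value $28,034.
Year 4: $66,969 × 3/21 = $9,567. Book value $18,467.

$9,567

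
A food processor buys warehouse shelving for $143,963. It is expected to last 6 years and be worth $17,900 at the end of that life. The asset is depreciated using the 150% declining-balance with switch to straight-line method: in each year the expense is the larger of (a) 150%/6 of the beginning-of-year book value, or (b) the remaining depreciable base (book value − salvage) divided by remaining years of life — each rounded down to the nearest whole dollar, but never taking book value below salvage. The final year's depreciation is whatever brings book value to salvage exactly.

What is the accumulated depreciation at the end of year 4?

Depreciable base = $143,963 − $17,900 = $126,063.
Year 1: DB = ⌊$143,963 × 150%/6⌋ = $35,990; SL = ⌊$126,063/6⌋ = $21,010 → take DB $35,990. Book value $107,973.
Year 2: DB = ⌊$107,973 × 150%/6⌋ = $26,993; SL = ⌊$90,073/5⌋ = $18,014 → take DB $26,993. Book value $80,980.
Year 3: DB = ⌊$80,980 × 150%/6⌋ = $20,245; SL = ⌊$63,080/4⌋ = $15,770 → take DB $20,245. Book value $60,735.
Year 4: DB = ⌊$60,735 × 150%/6⌋ = $15,183; SL = ⌊$42,835/3⌋ = $14,278 → take DB $15,183. Book value $45,552.
Accumulated through year 4 = $143,963 − $45,552 = $98,411.

$98,411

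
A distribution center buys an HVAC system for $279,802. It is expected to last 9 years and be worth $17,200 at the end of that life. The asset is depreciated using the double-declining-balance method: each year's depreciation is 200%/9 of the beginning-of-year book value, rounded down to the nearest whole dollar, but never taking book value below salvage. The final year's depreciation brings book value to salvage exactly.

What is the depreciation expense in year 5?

$22,754

Depreciable base = $279,802 − $17,200 = $262,602.
Year 1: ⌊$279,802 × 200%/9⌋ = $62,178. Book value $217,624.
Year 2: ⌊$217,624 × 200%/9⌋ = $48,360. Book value $169,264.
Year 3: ⌊$169,264 × 200%/9⌋ = $37,614. Book value $131,650.
Year 4: ⌊$131,650 × 200%/9⌋ = $29,255. Book value $102,395.
Year 5: ⌊$102,395 × 200%/9⌋ = $22,754. Book value $79,641.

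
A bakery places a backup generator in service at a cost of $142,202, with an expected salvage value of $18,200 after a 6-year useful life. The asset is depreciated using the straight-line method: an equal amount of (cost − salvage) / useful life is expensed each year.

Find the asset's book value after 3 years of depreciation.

$80,201

Depreciable base = $142,202 − $18,200 = $124,002.
Annual expense = $124,002 / 6 = $20,667.
End of year 1: book value $121,535.
End of year 2: book value $100,868.
End of year 3: book value $80,201.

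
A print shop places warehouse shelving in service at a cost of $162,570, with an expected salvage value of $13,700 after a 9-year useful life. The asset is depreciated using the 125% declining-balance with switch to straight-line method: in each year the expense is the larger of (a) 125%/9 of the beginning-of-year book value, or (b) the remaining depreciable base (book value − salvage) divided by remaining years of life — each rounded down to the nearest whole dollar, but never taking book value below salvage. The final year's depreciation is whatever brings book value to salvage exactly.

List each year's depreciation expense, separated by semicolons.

$22,579; $19,443; $16,742; $15,017; $15,017; $15,018; $15,018; $15,018; $15,018

Depreciable base = $162,570 − $13,700 = $148,870.
Year 1: DB = ⌊$162,570 × 125%/9⌋ = $22,579; SL = ⌊$148,870/9⌋ = $16,541 → take DB $22,579. Book value $139,991.
Year 2: DB = ⌊$139,991 × 125%/9⌋ = $19,443; SL = ⌊$126,291/8⌋ = $15,786 → take DB $19,443. Book value $120,548.
Year 3: DB = ⌊$120,548 × 125%/9⌋ = $16,742; SL = ⌊$106,848/7⌋ = $15,264 → take DB $16,742. Book value $103,806.
Year 4: DB = ⌊$103,806 × 125%/9⌋ = $14,417; SL = ⌊$90,106/6⌋ = $15,017 → take SL $15,017. Book value $88,789.
Year 5: DB = ⌊$88,789 × 125%/9⌋ = $12,331; SL = ⌊$75,089/5⌋ = $15,017 → take SL $15,017. Book value $73,772.
Year 6: DB = ⌊$73,772 × 125%/9⌋ = $10,246; SL = ⌊$60,072/4⌋ = $15,018 → take SL $15,018. Book value $58,754.
Year 7: DB = ⌊$58,754 × 125%/9⌋ = $8,160; SL = ⌊$45,054/3⌋ = $15,018 → take SL $15,018. Book value $43,736.
Year 8: DB = ⌊$43,736 × 125%/9⌋ = $6,074; SL = ⌊$30,036/2⌋ = $15,018 → take SL $15,018. Book value $28,718.
Year 9 (final): $28,718 − $13,700 = $15,018. Book value $13,700.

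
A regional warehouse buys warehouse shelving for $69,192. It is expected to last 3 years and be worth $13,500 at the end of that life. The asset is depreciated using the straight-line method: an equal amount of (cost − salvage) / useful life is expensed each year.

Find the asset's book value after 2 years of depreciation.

Depreciable base = $69,192 − $13,500 = $55,692.
Annual expense = $55,692 / 3 = $18,564.
End of year 1: book value $50,628.
End of year 2: book value $32,064.

$32,064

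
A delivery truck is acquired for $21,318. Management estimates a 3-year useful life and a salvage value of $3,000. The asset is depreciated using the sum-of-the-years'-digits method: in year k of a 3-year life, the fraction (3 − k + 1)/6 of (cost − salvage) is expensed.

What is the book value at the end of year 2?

Depreciable base = $21,318 − $3,000 = $18,318.
Sum of the years' digits = 3+2+1 = 6.
Year 1: $18,318 × 3/6 = $9,159. Book value $12,159.
Year 2: $18,318 × 2/6 = $6,106. Book value $6,053.

$6,053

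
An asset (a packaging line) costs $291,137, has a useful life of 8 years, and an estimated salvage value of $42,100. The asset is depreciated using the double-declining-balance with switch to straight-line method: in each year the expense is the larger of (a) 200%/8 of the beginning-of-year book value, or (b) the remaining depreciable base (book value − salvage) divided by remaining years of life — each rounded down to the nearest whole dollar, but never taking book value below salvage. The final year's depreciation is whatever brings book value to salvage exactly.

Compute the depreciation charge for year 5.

Depreciable base = $291,137 − $42,100 = $249,037.
Year 1: DB = ⌊$291,137 × 200%/8⌋ = $72,784; SL = ⌊$249,037/8⌋ = $31,129 → take DB $72,784. Book value $218,353.
Year 2: DB = ⌊$218,353 × 200%/8⌋ = $54,588; SL = ⌊$176,253/7⌋ = $25,179 → take DB $54,588. Book value $163,765.
Year 3: DB = ⌊$163,765 × 200%/8⌋ = $40,941; SL = ⌊$121,665/6⌋ = $20,277 → take DB $40,941. Book value $122,824.
Year 4: DB = ⌊$122,824 × 200%/8⌋ = $30,706; SL = ⌊$80,724/5⌋ = $16,144 → take DB $30,706. Book value $92,118.
Year 5: DB = ⌊$92,118 × 200%/8⌋ = $23,029; SL = ⌊$50,018/4⌋ = $12,504 → take DB $23,029. Book value $69,089.

$23,029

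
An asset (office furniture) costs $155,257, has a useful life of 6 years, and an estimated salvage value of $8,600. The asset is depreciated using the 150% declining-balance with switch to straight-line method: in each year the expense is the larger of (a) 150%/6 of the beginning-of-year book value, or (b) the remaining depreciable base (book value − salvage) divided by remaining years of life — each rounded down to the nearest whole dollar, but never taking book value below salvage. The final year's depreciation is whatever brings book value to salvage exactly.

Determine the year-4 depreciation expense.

$18,966

Depreciable base = $155,257 − $8,600 = $146,657.
Year 1: DB = ⌊$155,257 × 150%/6⌋ = $38,814; SL = ⌊$146,657/6⌋ = $24,442 → take DB $38,814. Book value $116,443.
Year 2: DB = ⌊$116,443 × 150%/6⌋ = $29,110; SL = ⌊$107,843/5⌋ = $21,568 → take DB $29,110. Book value $87,333.
Year 3: DB = ⌊$87,333 × 150%/6⌋ = $21,833; SL = ⌊$78,733/4⌋ = $19,683 → take DB $21,833. Book value $65,500.
Year 4: DB = ⌊$65,500 × 150%/6⌋ = $16,375; SL = ⌊$56,900/3⌋ = $18,966 → take SL $18,966. Book value $46,534.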